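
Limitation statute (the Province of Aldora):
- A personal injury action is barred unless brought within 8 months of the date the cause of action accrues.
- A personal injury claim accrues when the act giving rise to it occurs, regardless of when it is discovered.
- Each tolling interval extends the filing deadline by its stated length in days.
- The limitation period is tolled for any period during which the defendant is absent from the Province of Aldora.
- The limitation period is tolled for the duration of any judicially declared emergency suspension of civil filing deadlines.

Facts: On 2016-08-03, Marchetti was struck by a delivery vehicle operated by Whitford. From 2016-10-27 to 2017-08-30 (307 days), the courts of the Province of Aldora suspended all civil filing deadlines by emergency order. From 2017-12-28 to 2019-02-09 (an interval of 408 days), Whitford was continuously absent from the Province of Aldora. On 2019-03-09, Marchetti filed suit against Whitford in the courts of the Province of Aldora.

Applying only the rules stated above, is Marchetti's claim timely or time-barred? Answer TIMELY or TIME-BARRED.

The claim accrued on 2016-08-03, when the wrongful act occurred.
8 months from 2016-08-03 is 2017-04-03.
The emergency suspension of filing deadlines from 2016-10-27 to 2017-08-30 tolled the period for 307 days, extending the deadline to 2018-02-04.
The defendant's absence from the jurisdiction from 2017-12-28 to 2019-02-09 tolled the period for 408 days, extending the deadline to 2019-03-19.
Marchetti filed on 2019-03-09, before the 2019-03-19 deadline, so the action is timely.

TIMELY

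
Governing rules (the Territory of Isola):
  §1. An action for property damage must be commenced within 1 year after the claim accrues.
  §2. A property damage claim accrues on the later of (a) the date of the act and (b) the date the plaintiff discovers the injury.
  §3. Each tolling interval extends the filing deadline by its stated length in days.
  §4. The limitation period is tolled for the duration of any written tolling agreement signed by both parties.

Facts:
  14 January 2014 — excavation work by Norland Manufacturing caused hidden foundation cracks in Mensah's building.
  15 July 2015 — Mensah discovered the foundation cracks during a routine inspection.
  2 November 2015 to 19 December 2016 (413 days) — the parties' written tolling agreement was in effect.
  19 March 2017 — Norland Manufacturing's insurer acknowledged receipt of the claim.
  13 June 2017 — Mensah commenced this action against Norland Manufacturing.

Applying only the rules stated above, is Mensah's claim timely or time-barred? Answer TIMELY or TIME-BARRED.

The claim accrued on 15 July 2015 — the later of the 14 January 2014 act and the 15 July 2015 discovery.
Adding the 1 year base period to 15 July 2015 gives a deadline of 15 July 2016, before any tolling.
The period was tolled for 413 days by the written tolling agreement (2 November 2015 to 19 December 2016), pushing the deadline to 1 September 2017.
The other events in the timeline have no effect on the limitation period under the stated rules.
Filing on 13 June 2017 beat the 1 September 2017 deadline — the action is timely.

TIMELY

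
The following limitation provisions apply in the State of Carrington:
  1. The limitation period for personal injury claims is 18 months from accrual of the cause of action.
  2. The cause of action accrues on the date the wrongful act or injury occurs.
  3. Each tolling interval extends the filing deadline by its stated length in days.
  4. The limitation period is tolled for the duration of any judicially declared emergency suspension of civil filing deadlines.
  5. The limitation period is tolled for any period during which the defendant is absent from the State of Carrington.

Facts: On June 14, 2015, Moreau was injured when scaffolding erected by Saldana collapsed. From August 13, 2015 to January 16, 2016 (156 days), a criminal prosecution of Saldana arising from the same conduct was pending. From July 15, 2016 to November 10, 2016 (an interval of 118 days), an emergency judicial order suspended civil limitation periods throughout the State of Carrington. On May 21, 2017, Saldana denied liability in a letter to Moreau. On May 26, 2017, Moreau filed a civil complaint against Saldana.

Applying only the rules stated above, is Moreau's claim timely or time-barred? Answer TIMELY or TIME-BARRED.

TIME-BARRED

The cause of action accrued on June 14, 2015, the date of the act.
Adding the 18 months base period to June 14, 2015 gives a deadline of December 14, 2016, before any tolling.
The period was tolled for 118 days by the emergency suspension of filing deadlines (July 15, 2016 to November 10, 2016), pushing the deadline to April 11, 2017.
No stated provision tolls the period for a criminal prosecution, so the interval from August 13, 2015 to January 16, 2016 has no effect on the deadline.
The other events in the timeline have no effect on the limitation period under the stated rules.
The May 26, 2017 filing falls after the April 11, 2017 deadline; the claim is time-barred.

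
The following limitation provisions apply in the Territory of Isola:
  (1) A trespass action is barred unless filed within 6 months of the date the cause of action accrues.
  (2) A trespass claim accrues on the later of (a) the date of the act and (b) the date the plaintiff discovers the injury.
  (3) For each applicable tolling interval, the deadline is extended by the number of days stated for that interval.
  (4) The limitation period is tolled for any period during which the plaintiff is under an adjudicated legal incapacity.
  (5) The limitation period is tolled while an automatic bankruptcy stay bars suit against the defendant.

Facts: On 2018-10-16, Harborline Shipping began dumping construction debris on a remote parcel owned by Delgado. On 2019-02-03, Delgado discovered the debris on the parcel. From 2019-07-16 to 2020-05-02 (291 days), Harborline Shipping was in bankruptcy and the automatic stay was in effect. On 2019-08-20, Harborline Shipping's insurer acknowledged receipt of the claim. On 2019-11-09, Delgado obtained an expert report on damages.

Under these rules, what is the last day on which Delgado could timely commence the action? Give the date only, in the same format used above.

Because discovery on 2019-02-03 post-dates the 2018-10-16 act, accrual under the later-of rule falls on 2019-02-03.
6 months from 2019-02-03 is 2019-08-03.
The automatic bankruptcy stay from 2019-07-16 to 2020-05-02 tolled the period for 291 days, extending the deadline to 2020-05-20.
Nothing else in the chronology tolls or restarts the period.

2020-05-20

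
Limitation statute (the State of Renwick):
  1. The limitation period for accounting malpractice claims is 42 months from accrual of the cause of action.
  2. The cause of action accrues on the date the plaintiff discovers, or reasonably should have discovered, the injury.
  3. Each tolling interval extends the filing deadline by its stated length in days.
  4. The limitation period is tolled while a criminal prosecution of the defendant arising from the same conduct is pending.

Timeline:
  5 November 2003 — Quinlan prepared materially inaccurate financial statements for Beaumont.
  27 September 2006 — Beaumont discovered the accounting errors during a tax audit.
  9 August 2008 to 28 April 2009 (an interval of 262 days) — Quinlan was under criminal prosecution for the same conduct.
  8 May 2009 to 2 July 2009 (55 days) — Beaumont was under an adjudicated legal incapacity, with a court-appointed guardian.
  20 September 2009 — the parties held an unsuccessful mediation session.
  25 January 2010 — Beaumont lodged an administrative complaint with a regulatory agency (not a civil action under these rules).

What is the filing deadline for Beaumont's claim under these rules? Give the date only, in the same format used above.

14 December 2010

Under the discovery rule, the claim accrued on 27 September 2006, when Beaumont discovered the injury — not on the 5 November 2003 date of the underlying act.
Adding the 42 months base period to 27 September 2006 gives a deadline of 27 March 2010, before any tolling.
Because the pending criminal prosecution ran from 9 August 2008 to 28 April 2009, the deadline is extended by 262 days to 14 December 2010.
Although the plaintiff's incapacity ran from 8 May 2009 to 2 July 2009, the stated rules do not make that a tolling event, so it is disregarded.
None of the other events listed affects the running of the period under the stated rules.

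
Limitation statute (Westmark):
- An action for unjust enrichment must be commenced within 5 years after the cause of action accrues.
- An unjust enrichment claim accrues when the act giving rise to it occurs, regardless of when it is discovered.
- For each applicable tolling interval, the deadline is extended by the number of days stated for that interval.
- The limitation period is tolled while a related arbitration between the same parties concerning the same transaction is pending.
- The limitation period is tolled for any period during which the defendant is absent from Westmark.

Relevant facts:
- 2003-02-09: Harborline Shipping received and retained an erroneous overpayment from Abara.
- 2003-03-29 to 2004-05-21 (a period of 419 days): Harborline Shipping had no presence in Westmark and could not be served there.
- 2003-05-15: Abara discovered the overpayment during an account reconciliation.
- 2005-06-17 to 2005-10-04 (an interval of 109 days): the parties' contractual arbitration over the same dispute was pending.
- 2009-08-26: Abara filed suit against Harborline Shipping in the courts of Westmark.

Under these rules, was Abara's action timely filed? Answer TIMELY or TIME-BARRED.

TIME-BARRED

The claim accrued on 2003-02-09, when the wrongful act occurred; under the stated occurrence rule the 2003-05-15 discovery does not delay accrual.
The untolled deadline — 5 years after 2003-02-09 — is 2008-02-09.
The period was tolled for 419 days by the defendant's absence from the jurisdiction (2003-03-29 to 2004-05-21), pushing the deadline to 2009-04-03.
The pending related arbitration from 2005-06-17 to 2005-10-04 tolled the period for 109 days, extending the deadline to 2009-07-21.
Abara filed on 2009-08-26, after the 2009-07-21 deadline, so the action is time-barred.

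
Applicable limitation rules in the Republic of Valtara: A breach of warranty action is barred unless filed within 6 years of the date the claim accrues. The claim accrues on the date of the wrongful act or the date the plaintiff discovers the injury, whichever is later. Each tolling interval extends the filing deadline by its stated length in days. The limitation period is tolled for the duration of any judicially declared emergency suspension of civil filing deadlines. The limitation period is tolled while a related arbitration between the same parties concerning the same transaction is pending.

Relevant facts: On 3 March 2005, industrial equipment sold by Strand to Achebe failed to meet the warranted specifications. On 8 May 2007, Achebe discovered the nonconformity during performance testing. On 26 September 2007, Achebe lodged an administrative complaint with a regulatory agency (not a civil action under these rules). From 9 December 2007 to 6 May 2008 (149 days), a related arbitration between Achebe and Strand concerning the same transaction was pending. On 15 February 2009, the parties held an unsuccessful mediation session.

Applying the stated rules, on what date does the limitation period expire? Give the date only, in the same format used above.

Because discovery on 8 May 2007 post-dates the 3 March 2005 act, accrual under the later-of rule falls on 8 May 2007.
Adding the 6 years base period to 8 May 2007 gives a deadline of 8 May 2013, before any tolling.
Because the pending related arbitration ran from 9 December 2007 to 6 May 2008, the deadline is extended by 149 days to 4 October 2013.
Nothing else in the chronology tolls or restarts the period.

4 October 2013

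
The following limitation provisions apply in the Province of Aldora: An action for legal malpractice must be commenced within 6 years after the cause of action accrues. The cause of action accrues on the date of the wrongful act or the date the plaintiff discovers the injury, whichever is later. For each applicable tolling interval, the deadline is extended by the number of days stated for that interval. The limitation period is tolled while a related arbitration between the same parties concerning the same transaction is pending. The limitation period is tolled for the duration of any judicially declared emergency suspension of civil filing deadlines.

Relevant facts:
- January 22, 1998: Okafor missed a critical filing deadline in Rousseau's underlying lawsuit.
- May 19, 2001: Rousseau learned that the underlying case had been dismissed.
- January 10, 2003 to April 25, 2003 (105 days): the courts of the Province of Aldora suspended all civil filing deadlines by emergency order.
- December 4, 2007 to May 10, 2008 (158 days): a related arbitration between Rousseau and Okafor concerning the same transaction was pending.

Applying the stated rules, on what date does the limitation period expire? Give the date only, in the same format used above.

Taking the later of the act (January 22, 1998) and discovery (May 19, 2001), the claim accrued on May 19, 2001.
The untolled deadline — 6 years after May 19, 2001 — is May 19, 2007.
The period was tolled for 105 days by the emergency suspension of filing deadlines (January 10, 2003 to April 25, 2003), pushing the deadline to September 1, 2007.
The pending related arbitration starting December 4, 2007 came too late — the period had run on September 1, 2007 — and so does not extend the deadline.

September 1, 2007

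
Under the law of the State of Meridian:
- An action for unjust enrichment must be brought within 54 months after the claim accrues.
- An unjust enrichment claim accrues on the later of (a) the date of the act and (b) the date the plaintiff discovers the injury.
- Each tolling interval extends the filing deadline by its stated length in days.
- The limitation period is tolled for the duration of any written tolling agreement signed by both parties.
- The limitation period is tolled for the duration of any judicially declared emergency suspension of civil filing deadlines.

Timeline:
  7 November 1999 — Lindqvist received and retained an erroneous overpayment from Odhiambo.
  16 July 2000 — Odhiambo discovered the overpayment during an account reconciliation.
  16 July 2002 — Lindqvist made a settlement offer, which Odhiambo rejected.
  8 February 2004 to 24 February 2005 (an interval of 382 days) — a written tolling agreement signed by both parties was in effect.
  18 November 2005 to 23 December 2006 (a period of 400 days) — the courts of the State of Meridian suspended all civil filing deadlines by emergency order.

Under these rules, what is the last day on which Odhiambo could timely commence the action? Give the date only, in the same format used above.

9 March 2007

The claim accrued on 16 July 2000 — the later of the 7 November 1999 act and the 16 July 2000 discovery.
54 months from 16 July 2000 is 16 January 2005.
The written tolling agreement from 8 February 2004 to 24 February 2005 tolled the period for 382 days, extending the deadline to 2 February 2006.
The period was tolled for 400 days by the emergency suspension of filing deadlines (18 November 2005 to 23 December 2006), pushing the deadline to 9 March 2007.
The other events in the timeline have no effect on the limitation period under the stated rules.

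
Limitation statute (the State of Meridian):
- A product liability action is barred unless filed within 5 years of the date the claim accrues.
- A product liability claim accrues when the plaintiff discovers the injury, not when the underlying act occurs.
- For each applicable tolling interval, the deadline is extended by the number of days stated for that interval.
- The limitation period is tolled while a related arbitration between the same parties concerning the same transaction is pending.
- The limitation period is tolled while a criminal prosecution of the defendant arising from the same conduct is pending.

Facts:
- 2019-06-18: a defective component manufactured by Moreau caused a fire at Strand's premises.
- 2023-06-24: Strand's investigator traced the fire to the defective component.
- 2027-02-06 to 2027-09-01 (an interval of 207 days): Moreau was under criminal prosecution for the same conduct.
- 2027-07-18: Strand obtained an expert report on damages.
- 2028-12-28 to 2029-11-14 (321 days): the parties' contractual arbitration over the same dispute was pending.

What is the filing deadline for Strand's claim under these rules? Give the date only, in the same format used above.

2029-12-04

Accrual is tied to discovery, so the period began on 2023-06-24 rather than on 2019-06-18 when the act occurred.
5 years from 2023-06-24 is 2028-06-24.
Because the pending criminal prosecution ran from 2027-02-06 to 2027-09-01, the deadline is extended by 207 days to 2029-01-17.
Because the pending related arbitration ran from 2028-12-28 to 2029-11-14, the deadline is extended by 321 days to 2029-12-04.
Nothing else in the chronology tolls or restarts the period.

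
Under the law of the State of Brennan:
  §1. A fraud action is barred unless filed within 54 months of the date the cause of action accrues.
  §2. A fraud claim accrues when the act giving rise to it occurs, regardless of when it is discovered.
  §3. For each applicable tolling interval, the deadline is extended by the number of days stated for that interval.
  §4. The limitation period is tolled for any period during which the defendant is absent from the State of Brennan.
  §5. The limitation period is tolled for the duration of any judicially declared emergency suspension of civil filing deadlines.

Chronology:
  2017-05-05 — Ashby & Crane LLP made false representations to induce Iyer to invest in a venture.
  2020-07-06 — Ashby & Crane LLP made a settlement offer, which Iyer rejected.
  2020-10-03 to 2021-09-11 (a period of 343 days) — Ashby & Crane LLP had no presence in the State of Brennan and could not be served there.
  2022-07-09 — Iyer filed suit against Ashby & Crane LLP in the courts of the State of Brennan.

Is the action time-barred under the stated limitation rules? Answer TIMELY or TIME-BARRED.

TIMELY

The limitation period began to run on 2017-05-05.
54 months from 2017-05-05 is 2021-11-05.
The defendant's absence from the jurisdiction from 2020-10-03 to 2021-09-11 tolled the period for 343 days, extending the deadline to 2022-10-14.
The other events in the timeline have no effect on the limitation period under the stated rules.
The 2022-07-09 filing precedes the 2022-10-14 deadline; the claim is timely.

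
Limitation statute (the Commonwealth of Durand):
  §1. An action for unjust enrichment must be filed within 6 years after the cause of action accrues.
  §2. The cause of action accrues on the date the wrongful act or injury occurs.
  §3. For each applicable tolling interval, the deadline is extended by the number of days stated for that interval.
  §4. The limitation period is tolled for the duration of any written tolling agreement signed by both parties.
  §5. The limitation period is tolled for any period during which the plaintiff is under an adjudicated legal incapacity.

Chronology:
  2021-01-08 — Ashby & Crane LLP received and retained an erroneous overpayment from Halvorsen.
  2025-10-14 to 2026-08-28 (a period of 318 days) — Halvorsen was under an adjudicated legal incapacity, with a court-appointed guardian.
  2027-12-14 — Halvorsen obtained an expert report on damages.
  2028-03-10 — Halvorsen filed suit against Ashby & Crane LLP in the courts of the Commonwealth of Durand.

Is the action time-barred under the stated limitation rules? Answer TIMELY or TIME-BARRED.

TIME-BARRED

The limitation period began to run on 2021-01-08.
The untolled deadline — 6 years after 2021-01-08 — is 2027-01-08.
The period was tolled for 318 days by the plaintiff's legal incapacity (2025-10-14 to 2026-08-28), pushing the deadline to 2027-11-22.
The other events in the timeline have no effect on the limitation period under the stated rules.
Halvorsen filed on 2028-03-10, after the 2027-11-22 deadline, so the action is time-barred.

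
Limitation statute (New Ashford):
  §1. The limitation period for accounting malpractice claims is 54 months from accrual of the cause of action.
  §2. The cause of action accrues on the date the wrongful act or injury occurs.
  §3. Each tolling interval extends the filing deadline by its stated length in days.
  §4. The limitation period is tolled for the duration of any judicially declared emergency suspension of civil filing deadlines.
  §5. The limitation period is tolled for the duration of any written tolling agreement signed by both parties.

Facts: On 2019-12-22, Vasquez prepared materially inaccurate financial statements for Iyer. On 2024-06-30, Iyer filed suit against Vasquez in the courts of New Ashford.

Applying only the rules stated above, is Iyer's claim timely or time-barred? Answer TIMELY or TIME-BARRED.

TIME-BARRED

The cause of action accrued on 2019-12-22, the date of the act.
54 months from 2019-12-22 is 2024-06-22.
The 2024-06-30 filing falls after the 2024-06-22 deadline; the claim is time-barred.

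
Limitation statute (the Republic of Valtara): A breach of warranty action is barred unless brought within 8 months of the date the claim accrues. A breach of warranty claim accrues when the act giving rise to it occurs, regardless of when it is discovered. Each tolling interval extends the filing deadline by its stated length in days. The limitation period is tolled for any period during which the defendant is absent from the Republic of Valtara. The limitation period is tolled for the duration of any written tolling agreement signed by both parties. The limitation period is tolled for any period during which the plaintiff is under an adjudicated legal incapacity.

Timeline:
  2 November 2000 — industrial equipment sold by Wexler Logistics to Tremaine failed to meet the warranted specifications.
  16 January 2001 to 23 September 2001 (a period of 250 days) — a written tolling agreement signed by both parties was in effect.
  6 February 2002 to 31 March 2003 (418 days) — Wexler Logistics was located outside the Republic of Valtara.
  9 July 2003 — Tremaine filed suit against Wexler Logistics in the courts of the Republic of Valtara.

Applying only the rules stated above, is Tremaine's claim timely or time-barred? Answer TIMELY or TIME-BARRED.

The claim accrued on 2 November 2000, when the wrongful act occurred.
Adding the 8 months base period to 2 November 2000 gives a deadline of 2 July 2001, before any tolling.
The period was tolled for 250 days by the written tolling agreement (16 January 2001 to 23 September 2001), pushing the deadline to 9 March 2002.
The period was tolled for 418 days by the defendant's absence from the jurisdiction (6 February 2002 to 31 March 2003), pushing the deadline to 1 May 2003.
The 9 July 2003 filing falls after the 1 May 2003 deadline; the claim is time-barred.

TIME-BARRED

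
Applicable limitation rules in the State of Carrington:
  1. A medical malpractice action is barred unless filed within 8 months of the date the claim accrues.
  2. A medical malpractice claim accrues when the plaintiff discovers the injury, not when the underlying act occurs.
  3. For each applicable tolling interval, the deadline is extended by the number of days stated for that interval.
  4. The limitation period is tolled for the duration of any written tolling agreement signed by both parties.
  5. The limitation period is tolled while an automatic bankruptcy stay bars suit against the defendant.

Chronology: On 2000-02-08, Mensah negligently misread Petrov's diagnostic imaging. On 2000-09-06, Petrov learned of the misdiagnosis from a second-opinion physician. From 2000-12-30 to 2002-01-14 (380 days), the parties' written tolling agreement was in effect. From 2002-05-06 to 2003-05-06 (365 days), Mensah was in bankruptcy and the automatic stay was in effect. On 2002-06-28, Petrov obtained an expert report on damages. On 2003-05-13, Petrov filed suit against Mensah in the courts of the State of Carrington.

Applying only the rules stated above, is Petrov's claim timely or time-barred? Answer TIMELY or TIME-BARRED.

Under the discovery rule, the claim accrued on 2000-09-06, when Petrov discovered the injury — not on the 2000-02-08 date of the underlying act.
The untolled deadline — 8 months after 2000-09-06 — is 2001-05-06.
Because the written tolling agreement ran from 2000-12-30 to 2002-01-14, the deadline is extended by 380 days to 2002-05-21.
The period was tolled for 365 days by the automatic bankruptcy stay (2002-05-06 to 2003-05-06), pushing the deadline to 2003-05-21.
Nothing else in the chronology tolls or restarts the period.
Filing on 2003-05-13 beat the 2003-05-21 deadline — the action is timely.

TIMELY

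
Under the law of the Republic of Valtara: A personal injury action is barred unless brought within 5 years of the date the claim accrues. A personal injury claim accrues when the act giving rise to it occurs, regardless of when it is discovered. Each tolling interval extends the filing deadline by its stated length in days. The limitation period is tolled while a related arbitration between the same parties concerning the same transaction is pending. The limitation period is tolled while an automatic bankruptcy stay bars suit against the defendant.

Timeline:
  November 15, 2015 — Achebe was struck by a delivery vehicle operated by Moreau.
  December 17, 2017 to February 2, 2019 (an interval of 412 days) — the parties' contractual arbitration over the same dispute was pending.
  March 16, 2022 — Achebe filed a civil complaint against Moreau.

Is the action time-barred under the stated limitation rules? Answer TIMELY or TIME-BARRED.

The claim accrued on November 15, 2015, when the wrongful act occurred.
The untolled deadline — 5 years after November 15, 2015 — is November 15, 2020.
The period was tolled for 412 days by the pending related arbitration (December 17, 2017 to February 2, 2019), pushing the deadline to January 1, 2022.
Achebe filed on March 16, 2022, after the January 1, 2022 deadline, so the action is time-barred.

TIME-BARRED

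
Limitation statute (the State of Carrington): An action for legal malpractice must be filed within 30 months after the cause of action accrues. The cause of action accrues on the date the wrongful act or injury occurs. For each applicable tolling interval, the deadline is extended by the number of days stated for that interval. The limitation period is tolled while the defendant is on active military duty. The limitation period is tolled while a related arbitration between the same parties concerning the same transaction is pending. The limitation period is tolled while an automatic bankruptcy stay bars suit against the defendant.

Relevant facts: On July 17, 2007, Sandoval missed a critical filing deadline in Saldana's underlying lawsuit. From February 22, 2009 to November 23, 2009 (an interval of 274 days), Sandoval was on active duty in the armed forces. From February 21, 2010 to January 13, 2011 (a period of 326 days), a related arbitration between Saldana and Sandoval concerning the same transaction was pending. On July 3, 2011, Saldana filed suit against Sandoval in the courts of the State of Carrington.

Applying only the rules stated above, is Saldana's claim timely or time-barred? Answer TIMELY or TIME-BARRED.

TIMELY

The claim accrued on July 17, 2007, when the wrongful act occurred.
Adding the 30 months base period to July 17, 2007 gives a deadline of January 17, 2010, before any tolling.
The period was tolled for 274 days by the defendant's active military service (February 22, 2009 to November 23, 2009), pushing the deadline to October 18, 2010.
The period was tolled for 326 days by the pending related arbitration (February 21, 2010 to January 13, 2011), pushing the deadline to September 9, 2011.
Saldana filed on July 3, 2011, before the September 9, 2011 deadline, so the action is timely.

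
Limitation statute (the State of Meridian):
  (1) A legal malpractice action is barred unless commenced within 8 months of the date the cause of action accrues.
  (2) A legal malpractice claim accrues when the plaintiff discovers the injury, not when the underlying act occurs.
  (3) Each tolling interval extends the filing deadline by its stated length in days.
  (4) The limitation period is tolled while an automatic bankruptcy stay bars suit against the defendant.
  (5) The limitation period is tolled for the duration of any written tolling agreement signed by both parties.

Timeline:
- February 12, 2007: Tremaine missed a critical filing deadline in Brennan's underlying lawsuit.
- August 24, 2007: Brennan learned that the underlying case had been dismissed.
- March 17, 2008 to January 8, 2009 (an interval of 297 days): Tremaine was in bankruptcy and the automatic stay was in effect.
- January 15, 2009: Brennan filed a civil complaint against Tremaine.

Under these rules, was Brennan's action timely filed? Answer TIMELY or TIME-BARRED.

TIMELY

The claim did not accrue until Brennan discovered the injury on August 24, 2007; the February 12, 2007 act date does not start the clock under the stated rule.
The untolled deadline — 8 months after August 24, 2007 — is April 24, 2008.
The automatic bankruptcy stay from March 17, 2008 to January 8, 2009 tolled the period for 297 days, extending the deadline to February 15, 2009.
Brennan filed on January 15, 2009, before the February 15, 2009 deadline, so the action is timely.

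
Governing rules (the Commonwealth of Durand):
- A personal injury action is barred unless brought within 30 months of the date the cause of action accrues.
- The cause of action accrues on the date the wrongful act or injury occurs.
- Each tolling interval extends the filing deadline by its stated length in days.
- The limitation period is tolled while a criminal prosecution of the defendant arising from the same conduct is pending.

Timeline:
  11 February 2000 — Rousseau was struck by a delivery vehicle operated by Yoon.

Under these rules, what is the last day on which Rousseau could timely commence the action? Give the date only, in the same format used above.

The limitation period began to run on 11 February 2000.
The untolled deadline — 30 months after 11 February 2000 — is 11 August 2002.

11 August 2002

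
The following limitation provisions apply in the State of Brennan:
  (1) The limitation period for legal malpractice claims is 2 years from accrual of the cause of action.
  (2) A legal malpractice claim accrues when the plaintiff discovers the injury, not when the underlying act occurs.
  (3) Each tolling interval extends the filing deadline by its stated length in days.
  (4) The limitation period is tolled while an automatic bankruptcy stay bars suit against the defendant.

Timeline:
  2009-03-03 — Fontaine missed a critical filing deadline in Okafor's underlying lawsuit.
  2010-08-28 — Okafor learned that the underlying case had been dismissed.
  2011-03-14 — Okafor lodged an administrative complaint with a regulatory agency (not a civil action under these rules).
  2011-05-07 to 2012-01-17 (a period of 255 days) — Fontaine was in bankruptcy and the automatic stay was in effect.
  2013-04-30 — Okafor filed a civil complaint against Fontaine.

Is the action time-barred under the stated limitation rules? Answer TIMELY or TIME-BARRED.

Accrual is tied to discovery, so the period began on 2010-08-28 rather than on 2009-03-03 when the act occurred.
2 years from 2010-08-28 is 2012-08-28.
The automatic bankruptcy stay from 2011-05-07 to 2012-01-17 tolled the period for 255 days, extending the deadline to 2013-05-10.
The other events in the timeline have no effect on the limitation period under the stated rules.
Okafor filed on 2013-04-30, before the 2013-05-10 deadline, so the action is timely.

TIMELY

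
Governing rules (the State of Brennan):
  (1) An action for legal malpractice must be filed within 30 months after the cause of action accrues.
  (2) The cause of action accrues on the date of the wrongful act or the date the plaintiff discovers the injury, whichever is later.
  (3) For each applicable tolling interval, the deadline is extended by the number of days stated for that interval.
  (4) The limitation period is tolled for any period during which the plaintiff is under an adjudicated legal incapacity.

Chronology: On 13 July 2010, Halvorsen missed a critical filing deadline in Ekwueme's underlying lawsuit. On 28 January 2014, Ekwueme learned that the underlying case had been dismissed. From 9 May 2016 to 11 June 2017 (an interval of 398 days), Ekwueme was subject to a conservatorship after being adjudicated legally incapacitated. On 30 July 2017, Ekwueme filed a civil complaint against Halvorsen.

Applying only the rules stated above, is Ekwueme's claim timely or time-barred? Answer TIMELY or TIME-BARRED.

Taking the later of the act (13 July 2010) and discovery (28 January 2014), the claim accrued on 28 January 2014.
30 months from 28 January 2014 is 28 July 2016.
Because the plaintiff's legal incapacity ran from 9 May 2016 to 11 June 2017, the deadline is extended by 398 days to 30 August 2017.
Ekwueme filed on 30 July 2017, before the 30 August 2017 deadline, so the action is timely.

TIMELY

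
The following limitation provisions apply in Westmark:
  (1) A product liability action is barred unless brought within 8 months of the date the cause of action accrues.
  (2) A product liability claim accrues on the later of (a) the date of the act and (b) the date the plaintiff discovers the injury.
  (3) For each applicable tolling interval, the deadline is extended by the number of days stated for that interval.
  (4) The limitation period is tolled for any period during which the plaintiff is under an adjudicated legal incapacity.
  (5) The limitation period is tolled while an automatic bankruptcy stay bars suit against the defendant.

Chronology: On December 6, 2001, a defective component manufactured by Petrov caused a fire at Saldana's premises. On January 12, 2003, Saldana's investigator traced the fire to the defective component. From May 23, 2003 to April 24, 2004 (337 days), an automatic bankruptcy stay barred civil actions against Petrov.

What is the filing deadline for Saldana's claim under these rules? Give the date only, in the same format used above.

August 14, 2004

The claim accrued on January 12, 2003 — the later of the December 6, 2001 act and the January 12, 2003 discovery.
Adding the 8 months base period to January 12, 2003 gives a deadline of September 12, 2003, before any tolling.
The automatic bankruptcy stay from May 23, 2003 to April 24, 2004 tolled the period for 337 days, extending the deadline to August 14, 2004.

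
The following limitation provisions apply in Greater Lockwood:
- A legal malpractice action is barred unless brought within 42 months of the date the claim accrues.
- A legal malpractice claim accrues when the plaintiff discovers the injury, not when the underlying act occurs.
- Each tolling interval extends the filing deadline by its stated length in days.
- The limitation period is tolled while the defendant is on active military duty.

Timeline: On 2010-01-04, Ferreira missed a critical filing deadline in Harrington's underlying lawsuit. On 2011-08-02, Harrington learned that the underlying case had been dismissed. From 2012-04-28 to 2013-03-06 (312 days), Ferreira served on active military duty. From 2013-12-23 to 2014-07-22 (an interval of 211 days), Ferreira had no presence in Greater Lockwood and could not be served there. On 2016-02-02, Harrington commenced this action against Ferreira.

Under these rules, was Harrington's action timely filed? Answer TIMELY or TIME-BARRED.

Accrual is tied to discovery, so the period began on 2011-08-02 rather than on 2010-01-04 when the act occurred.
The untolled deadline — 42 months after 2011-08-02 — is 2015-02-02.
The period was tolled for 312 days by the defendant's active military service (2012-04-28 to 2013-03-06), pushing the deadline to 2015-12-11.
The defendant's absence from the jurisdiction from 2013-12-23 to 2014-07-22 does not toll the period, because no stated rule makes the defendant's absence a tolling event.
Harrington filed on 2016-02-02, after the 2015-12-11 deadline, so the action is time-barred.

TIME-BARRED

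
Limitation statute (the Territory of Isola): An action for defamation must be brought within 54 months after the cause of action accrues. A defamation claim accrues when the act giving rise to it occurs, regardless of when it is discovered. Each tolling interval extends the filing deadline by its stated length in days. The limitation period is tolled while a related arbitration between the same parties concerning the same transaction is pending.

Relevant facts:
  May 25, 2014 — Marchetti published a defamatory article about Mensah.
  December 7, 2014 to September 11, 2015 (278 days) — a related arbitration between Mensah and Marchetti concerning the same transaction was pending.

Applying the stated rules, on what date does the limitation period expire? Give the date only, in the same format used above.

The cause of action accrued on May 25, 2014, the date of the act.
54 months from May 25, 2014 is November 25, 2018.
The period was tolled for 278 days by the pending related arbitration (December 7, 2014 to September 11, 2015), pushing the deadline to August 30, 2019.

August 30, 2019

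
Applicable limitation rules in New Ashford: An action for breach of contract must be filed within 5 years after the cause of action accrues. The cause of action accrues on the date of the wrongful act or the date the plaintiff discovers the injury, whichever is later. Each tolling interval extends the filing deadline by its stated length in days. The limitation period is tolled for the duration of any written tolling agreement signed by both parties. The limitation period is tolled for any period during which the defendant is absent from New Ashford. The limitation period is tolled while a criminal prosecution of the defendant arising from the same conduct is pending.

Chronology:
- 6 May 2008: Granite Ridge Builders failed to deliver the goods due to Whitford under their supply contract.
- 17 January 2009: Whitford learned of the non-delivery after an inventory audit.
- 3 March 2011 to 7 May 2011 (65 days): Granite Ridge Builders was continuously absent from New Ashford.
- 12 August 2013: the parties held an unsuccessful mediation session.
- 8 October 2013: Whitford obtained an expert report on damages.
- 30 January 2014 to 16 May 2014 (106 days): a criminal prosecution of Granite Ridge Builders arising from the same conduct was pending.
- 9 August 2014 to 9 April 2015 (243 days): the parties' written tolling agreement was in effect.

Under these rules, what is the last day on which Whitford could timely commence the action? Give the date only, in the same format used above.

7 July 2014

Taking the later of the act (6 May 2008) and discovery (17 January 2009), the claim accrued on 17 January 2009.
5 years from 17 January 2009 is 17 January 2014.
The defendant's absence from the jurisdiction from 3 March 2011 to 7 May 2011 tolled the period for 65 days, extending the deadline to 23 March 2014.
Because the pending criminal prosecution ran from 30 January 2014 to 16 May 2014, the deadline is extended by 106 days to 7 July 2014.
The written tolling agreement starting 9 August 2014 came too late — the period had run on 7 July 2014 — and so does not extend the deadline.
Nothing else in the chronology tolls or restarts the period.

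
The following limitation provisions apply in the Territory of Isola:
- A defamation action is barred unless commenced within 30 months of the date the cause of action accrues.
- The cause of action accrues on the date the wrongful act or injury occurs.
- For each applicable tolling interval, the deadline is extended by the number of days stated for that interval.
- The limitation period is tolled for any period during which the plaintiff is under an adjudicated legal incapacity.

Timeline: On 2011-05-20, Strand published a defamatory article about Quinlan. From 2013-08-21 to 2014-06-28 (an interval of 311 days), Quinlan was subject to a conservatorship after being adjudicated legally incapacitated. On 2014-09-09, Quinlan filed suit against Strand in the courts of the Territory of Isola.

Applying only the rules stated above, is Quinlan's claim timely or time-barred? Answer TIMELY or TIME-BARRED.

The claim accrued on 2011-05-20, when the wrongful act occurred.
Adding the 30 months base period to 2011-05-20 gives a deadline of 2013-11-20, before any tolling.
Because the plaintiff's legal incapacity ran from 2013-08-21 to 2014-06-28, the deadline is extended by 311 days to 2014-09-27.
The 2014-09-09 filing precedes the 2014-09-27 deadline; the claim is timely.

TIMELY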